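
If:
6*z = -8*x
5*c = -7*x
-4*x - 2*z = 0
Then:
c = 0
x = 0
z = 0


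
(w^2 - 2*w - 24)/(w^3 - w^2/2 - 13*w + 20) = 2*(w - 6)/(2*w^2 - 9*w + 10)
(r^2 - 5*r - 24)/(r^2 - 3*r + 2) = (r^2 - 5*r - 24)/(r^2 - 3*r + 2)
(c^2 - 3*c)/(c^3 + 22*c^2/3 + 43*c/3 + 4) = 3*c*(c - 3)/(3*c^3 + 22*c^2 + 43*c + 12)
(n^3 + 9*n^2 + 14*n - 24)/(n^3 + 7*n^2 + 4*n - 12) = (n + 4)/(n + 2)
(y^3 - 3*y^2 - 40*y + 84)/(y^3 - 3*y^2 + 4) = (y^2 - y - 42)/(y^2 - y - 2)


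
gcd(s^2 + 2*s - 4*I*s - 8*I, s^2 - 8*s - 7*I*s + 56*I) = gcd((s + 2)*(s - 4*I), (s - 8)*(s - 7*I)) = 1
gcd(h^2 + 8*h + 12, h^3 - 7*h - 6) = h + 2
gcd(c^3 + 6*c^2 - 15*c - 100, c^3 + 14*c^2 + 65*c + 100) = c^2 + 10*c + 25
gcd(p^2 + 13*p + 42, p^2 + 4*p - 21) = p + 7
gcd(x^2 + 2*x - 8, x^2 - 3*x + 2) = x - 2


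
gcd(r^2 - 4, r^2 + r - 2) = r + 2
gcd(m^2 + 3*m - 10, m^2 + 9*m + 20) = m + 5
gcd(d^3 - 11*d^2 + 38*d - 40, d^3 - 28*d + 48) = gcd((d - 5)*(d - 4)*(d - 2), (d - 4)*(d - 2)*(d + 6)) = d^2 - 6*d + 8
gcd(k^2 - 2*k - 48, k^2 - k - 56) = k - 8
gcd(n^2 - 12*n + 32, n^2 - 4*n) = n - 4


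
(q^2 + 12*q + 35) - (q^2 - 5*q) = 17*q + 35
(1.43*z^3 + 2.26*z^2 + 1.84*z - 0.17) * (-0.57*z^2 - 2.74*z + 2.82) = -0.8151*z^5 - 5.2064*z^4 - 3.2086*z^3 + 1.4285*z^2 + 5.6546*z - 0.4794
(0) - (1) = -1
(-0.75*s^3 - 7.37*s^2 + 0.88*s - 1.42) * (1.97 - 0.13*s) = 0.0975*s^4 - 0.5194*s^3 - 14.6333*s^2 + 1.9182*s - 2.7974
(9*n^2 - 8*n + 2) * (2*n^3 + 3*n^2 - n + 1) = 18*n^5 + 11*n^4 - 29*n^3 + 23*n^2 - 10*n + 2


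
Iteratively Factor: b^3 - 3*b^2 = (b)*(b^2 - 3*b) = b*(b - 3)*(b)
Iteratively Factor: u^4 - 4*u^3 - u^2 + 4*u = (u - 4)*(u^3 - u) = (u - 4)*(u - 1)*(u^2 + u) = (u - 4)*(u - 1)*(u + 1)*(u)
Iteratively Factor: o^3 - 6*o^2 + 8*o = (o - 4)*(o^2 - 2*o) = o*(o - 4)*(o - 2)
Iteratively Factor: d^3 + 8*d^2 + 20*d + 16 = (d + 2)*(d^2 + 6*d + 8) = (d + 2)*(d + 4)*(d + 2)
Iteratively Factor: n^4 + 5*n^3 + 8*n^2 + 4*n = (n + 1)*(n^3 + 4*n^2 + 4*n) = (n + 1)*(n + 2)*(n^2 + 2*n) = n*(n + 1)*(n + 2)*(n + 2)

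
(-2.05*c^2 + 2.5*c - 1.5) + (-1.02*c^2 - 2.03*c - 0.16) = -3.07*c^2 + 0.47*c - 1.66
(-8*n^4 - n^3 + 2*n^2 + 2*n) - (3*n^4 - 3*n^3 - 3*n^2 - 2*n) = -11*n^4 + 2*n^3 + 5*n^2 + 4*n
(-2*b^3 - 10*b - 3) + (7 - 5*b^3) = -7*b^3 - 10*b + 4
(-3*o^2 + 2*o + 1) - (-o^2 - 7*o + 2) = -2*o^2 + 9*o - 1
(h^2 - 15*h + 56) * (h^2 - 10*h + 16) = h^4 - 25*h^3 + 222*h^2 - 800*h + 896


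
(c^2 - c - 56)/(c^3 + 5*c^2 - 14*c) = (c - 8)/(c*(c - 2))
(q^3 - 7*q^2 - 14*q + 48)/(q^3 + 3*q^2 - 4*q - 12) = (q - 8)/(q + 2)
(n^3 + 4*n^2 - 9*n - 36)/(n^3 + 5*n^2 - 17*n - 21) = (n^2 + 7*n + 12)/(n^2 + 8*n + 7)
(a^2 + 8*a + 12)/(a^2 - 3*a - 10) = (a + 6)/(a - 5)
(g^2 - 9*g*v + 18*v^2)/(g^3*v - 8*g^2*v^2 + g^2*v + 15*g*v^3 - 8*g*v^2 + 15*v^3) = (-g + 6*v)/(v*(-g^2 + 5*g*v - g + 5*v))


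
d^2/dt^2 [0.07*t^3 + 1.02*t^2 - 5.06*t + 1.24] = 0.42*t + 2.04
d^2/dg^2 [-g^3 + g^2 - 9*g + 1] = 2 - 6*g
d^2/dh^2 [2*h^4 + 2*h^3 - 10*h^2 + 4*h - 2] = 24*h^2 + 12*h - 20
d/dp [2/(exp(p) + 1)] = -1/(2*cosh(p/2)^2)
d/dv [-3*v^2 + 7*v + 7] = 7 - 6*v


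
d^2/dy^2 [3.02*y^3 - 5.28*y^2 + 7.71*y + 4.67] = 18.12*y - 10.56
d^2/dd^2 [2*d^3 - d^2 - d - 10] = 12*d - 2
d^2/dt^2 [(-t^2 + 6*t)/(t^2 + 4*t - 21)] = 2*(10*t^3 - 63*t^2 + 378*t + 63)/(t^6 + 12*t^5 - 15*t^4 - 440*t^3 + 315*t^2 + 5292*t - 9261)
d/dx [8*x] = 8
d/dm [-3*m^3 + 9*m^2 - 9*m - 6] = -9*m^2 + 18*m - 9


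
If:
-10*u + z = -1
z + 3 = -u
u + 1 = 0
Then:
No Solution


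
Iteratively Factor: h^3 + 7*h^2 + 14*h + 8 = (h + 1)*(h^2 + 6*h + 8) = (h + 1)*(h + 2)*(h + 4)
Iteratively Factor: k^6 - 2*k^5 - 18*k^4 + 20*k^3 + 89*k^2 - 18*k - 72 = (k - 1)*(k^5 - k^4 - 19*k^3 + k^2 + 90*k + 72) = (k - 1)*(k + 1)*(k^4 - 2*k^3 - 17*k^2 + 18*k + 72) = (k - 1)*(k + 1)*(k + 2)*(k^3 - 4*k^2 - 9*k + 36) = (k - 4)*(k - 1)*(k + 1)*(k + 2)*(k^2 - 9) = (k - 4)*(k - 1)*(k + 1)*(k + 2)*(k + 3)*(k - 3)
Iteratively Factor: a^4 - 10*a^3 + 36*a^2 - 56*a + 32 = (a - 2)*(a^3 - 8*a^2 + 20*a - 16) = (a - 2)^2*(a^2 - 6*a + 8) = (a - 4)*(a - 2)^2*(a - 2)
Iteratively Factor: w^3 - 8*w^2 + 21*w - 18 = (w - 3)*(w^2 - 5*w + 6) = (w - 3)*(w - 2)*(w - 3)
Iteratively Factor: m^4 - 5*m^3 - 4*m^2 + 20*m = (m - 2)*(m^3 - 3*m^2 - 10*m) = (m - 5)*(m - 2)*(m^2 + 2*m) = m*(m - 5)*(m - 2)*(m + 2)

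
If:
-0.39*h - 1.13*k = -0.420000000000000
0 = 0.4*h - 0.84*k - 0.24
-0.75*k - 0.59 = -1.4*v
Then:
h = 0.80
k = 0.10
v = 0.47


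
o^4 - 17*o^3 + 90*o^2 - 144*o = o*(o - 8)*(o - 6)*(o - 3)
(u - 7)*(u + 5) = u^2 - 2*u - 35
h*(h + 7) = h^2 + 7*h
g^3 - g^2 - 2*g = g*(g - 2)*(g + 1)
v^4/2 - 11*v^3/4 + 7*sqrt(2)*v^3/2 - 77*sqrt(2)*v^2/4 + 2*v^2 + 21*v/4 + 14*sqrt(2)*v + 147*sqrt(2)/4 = (v/2 + 1/2)*(v - 7/2)*(v - 3)*(v + 7*sqrt(2))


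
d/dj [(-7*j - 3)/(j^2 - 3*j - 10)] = (7*j^2 + 6*j + 61)/(j^4 - 6*j^3 - 11*j^2 + 60*j + 100)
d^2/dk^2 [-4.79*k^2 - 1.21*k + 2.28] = -9.58000000000000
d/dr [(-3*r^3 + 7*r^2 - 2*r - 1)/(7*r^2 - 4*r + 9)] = (-21*r^4 + 24*r^3 - 95*r^2 + 140*r - 22)/(49*r^4 - 56*r^3 + 142*r^2 - 72*r + 81)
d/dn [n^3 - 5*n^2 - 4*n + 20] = 3*n^2 - 10*n - 4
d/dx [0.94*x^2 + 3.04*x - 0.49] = 1.88*x + 3.04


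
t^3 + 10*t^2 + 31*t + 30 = (t + 2)*(t + 3)*(t + 5)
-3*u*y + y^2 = y*(-3*u + y)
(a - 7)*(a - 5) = a^2 - 12*a + 35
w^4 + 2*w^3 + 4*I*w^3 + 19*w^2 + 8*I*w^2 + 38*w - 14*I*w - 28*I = (w + 2)*(w - 2*I)*(w - I)*(w + 7*I)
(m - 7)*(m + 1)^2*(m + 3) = m^4 - 2*m^3 - 28*m^2 - 46*m - 21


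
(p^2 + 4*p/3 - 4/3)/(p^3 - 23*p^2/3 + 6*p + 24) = (3*p^2 + 4*p - 4)/(3*p^3 - 23*p^2 + 18*p + 72)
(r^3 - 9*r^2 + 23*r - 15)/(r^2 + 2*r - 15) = (r^2 - 6*r + 5)/(r + 5)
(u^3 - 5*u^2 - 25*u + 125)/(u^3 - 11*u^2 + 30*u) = (u^2 - 25)/(u*(u - 6))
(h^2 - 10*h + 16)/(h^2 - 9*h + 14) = (h - 8)/(h - 7)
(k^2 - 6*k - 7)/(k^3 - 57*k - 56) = (k - 7)/(k^2 - k - 56)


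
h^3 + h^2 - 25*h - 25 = (h - 5)*(h + 1)*(h + 5)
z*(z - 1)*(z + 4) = z^3 + 3*z^2 - 4*z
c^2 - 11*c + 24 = (c - 8)*(c - 3)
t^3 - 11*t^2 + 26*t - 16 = (t - 8)*(t - 2)*(t - 1)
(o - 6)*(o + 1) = o^2 - 5*o - 6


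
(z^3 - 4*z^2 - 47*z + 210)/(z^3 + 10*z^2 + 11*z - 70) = (z^2 - 11*z + 30)/(z^2 + 3*z - 10)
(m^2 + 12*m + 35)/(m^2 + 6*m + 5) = (m + 7)/(m + 1)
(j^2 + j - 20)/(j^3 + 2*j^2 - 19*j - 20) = 1/(j + 1)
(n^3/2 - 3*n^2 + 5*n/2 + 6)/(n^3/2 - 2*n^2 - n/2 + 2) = (n - 3)/(n - 1)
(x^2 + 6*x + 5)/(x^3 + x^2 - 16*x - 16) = (x + 5)/(x^2 - 16)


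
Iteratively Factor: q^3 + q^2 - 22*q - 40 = (q + 4)*(q^2 - 3*q - 10) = (q - 5)*(q + 4)*(q + 2)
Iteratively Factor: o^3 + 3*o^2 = (o)*(o^2 + 3*o) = o*(o + 3)*(o)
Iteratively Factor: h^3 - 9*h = (h + 3)*(h^2 - 3*h) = (h - 3)*(h + 3)*(h)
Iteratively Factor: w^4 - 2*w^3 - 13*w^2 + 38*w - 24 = (w - 3)*(w^3 + w^2 - 10*w + 8) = (w - 3)*(w + 4)*(w^2 - 3*w + 2) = (w - 3)*(w - 2)*(w + 4)*(w - 1)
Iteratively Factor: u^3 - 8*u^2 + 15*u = (u - 3)*(u^2 - 5*u) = u*(u - 3)*(u - 5)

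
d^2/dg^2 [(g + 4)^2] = 2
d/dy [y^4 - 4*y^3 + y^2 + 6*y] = 4*y^3 - 12*y^2 + 2*y + 6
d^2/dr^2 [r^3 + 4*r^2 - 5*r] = 6*r + 8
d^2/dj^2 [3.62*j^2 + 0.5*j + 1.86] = 7.24000000000000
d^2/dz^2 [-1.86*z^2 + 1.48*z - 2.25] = -3.72000000000000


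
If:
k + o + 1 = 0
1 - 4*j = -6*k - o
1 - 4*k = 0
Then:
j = 5/16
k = 1/4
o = -5/4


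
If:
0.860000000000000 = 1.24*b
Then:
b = 0.69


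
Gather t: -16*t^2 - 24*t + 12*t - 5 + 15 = -16*t^2 - 12*t + 10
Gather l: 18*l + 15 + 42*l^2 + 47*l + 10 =42*l^2 + 65*l + 25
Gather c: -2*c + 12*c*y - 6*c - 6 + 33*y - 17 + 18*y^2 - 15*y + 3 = c*(12*y - 8) + 18*y^2 + 18*y - 20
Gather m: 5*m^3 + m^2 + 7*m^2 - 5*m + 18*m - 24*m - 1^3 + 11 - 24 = 5*m^3 + 8*m^2 - 11*m - 14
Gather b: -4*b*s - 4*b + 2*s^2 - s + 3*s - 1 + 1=b*(-4*s - 4) + 2*s^2 + 2*s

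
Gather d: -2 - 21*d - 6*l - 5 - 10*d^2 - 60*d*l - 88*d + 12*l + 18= -10*d^2 + d*(-60*l - 109) + 6*l + 11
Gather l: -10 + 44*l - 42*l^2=-42*l^2 + 44*l - 10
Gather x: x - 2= x - 2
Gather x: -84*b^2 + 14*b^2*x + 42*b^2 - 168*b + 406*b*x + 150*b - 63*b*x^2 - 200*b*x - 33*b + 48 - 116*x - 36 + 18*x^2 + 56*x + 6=-42*b^2 - 51*b + x^2*(18 - 63*b) + x*(14*b^2 + 206*b - 60) + 18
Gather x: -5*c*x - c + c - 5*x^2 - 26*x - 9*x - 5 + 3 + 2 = -5*x^2 + x*(-5*c - 35)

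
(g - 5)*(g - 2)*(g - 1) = g^3 - 8*g^2 + 17*g - 10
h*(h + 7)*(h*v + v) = h^3*v + 8*h^2*v + 7*h*v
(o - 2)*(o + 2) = o^2 - 4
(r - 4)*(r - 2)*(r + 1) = r^3 - 5*r^2 + 2*r + 8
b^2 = b^2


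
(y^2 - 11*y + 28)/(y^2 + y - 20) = (y - 7)/(y + 5)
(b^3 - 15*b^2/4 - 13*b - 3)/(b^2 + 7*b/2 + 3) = (4*b^2 - 23*b - 6)/(2*(2*b + 3))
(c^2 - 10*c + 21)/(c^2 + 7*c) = (c^2 - 10*c + 21)/(c*(c + 7))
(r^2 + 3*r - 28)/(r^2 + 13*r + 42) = (r - 4)/(r + 6)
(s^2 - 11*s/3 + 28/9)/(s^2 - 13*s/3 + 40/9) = (9*s^2 - 33*s + 28)/(9*s^2 - 39*s + 40)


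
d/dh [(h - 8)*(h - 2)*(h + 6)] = 3*h^2 - 8*h - 44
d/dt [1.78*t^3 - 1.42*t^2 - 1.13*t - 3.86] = 5.34*t^2 - 2.84*t - 1.13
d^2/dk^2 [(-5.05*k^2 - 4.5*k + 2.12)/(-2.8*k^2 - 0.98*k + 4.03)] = (42.8456*k^3 + 242.1804*k^2 + 269.76432*k + 147.661434)/(21.952*k^6 + 23.0496*k^5 - 86.71824*k^4 - 65.408728*k^3 + 124.812324*k^2 + 47.748246*k - 65.450827)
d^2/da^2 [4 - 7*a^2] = -14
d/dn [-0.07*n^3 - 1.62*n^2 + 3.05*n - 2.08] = -0.21*n^2 - 3.24*n + 3.05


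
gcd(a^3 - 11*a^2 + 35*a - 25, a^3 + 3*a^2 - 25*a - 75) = a - 5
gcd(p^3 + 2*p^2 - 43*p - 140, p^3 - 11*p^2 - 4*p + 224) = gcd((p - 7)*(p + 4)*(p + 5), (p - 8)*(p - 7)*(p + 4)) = p^2 - 3*p - 28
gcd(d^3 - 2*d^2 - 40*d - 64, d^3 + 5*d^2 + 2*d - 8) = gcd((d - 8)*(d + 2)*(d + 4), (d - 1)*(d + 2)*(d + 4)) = d^2 + 6*d + 8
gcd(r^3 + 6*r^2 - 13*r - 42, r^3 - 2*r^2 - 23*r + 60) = r - 3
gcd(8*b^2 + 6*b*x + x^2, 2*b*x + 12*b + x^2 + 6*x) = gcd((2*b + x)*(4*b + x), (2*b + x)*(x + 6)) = 2*b + x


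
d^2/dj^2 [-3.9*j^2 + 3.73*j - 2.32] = -7.80000000000000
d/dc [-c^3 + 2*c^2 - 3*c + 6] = -3*c^2 + 4*c - 3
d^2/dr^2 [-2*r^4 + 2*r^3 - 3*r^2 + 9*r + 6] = -24*r^2 + 12*r - 6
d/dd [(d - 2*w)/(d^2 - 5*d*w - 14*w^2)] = (d^2 - 5*d*w - 14*w^2 - (d - 2*w)*(2*d - 5*w))/(-d^2 + 5*d*w + 14*w^2)^2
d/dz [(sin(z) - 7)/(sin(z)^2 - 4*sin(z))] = (-cos(z) + 14/tan(z) - 28*cos(z)/sin(z)^2)/(sin(z) - 4)^2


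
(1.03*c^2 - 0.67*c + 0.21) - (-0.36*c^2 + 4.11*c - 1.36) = 1.39*c^2 - 4.78*c + 1.57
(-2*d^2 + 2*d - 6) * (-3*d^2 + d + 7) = 6*d^4 - 8*d^3 + 6*d^2 + 8*d - 42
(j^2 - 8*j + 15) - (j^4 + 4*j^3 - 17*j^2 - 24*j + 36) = -j^4 - 4*j^3 + 18*j^2 + 16*j - 21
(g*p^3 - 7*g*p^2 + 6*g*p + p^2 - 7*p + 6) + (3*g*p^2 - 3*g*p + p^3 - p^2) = g*p^3 - 4*g*p^2 + 3*g*p + p^3 - 7*p + 6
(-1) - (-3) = 2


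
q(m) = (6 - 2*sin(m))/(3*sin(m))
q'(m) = -(6 - 2*sin(m))*cos(m)/(3*sin(m)^2) - 2*cos(m)/(3*sin(m))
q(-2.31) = -3.37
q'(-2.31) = 2.47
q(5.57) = -3.72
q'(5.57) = -3.53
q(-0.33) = -6.84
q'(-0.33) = -18.02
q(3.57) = -5.48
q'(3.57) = 10.54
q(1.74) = 1.36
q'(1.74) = 0.35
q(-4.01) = 1.95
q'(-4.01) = 2.22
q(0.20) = 9.40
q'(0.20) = -49.66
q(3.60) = -5.19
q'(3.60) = 9.16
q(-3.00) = -14.84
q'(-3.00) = 99.42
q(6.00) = -7.82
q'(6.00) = -24.60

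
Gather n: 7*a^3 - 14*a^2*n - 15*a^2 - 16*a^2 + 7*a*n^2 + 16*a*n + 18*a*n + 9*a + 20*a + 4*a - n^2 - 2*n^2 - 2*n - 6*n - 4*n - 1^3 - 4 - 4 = 7*a^3 - 31*a^2 + 33*a + n^2*(7*a - 3) + n*(-14*a^2 + 34*a - 12) - 9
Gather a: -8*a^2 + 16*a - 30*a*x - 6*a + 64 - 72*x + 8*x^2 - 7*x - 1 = -8*a^2 + a*(10 - 30*x) + 8*x^2 - 79*x + 63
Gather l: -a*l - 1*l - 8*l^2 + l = -a*l - 8*l^2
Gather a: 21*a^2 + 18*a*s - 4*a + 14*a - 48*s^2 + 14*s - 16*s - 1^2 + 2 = 21*a^2 + a*(18*s + 10) - 48*s^2 - 2*s + 1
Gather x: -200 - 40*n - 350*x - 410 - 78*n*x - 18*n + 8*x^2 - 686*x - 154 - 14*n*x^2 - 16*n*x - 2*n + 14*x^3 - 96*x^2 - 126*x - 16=-60*n + 14*x^3 + x^2*(-14*n - 88) + x*(-94*n - 1162) - 780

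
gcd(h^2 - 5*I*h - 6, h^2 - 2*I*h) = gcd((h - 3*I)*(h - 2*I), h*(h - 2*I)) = h - 2*I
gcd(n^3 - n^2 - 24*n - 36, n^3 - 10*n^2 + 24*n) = n - 6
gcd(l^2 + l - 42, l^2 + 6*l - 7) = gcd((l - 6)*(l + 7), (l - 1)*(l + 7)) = l + 7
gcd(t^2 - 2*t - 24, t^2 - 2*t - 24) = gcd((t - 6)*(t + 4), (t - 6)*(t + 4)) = t^2 - 2*t - 24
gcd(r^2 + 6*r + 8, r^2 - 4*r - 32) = r + 4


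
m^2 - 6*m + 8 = (m - 4)*(m - 2)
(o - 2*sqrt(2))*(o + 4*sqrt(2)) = o^2 + 2*sqrt(2)*o - 16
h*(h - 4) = h^2 - 4*h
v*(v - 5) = v^2 - 5*v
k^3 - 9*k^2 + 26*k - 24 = (k - 4)*(k - 3)*(k - 2)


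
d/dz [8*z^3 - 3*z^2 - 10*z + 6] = 24*z^2 - 6*z - 10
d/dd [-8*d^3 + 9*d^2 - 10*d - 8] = -24*d^2 + 18*d - 10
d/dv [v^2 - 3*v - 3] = 2*v - 3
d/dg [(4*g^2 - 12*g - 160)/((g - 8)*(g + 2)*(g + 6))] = 4*(-g^2 - 10*g - 28)/(g^4 + 16*g^3 + 88*g^2 + 192*g + 144)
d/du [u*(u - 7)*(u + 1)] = 3*u^2 - 12*u - 7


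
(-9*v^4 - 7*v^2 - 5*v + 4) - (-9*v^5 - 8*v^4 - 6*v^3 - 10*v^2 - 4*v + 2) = 9*v^5 - v^4 + 6*v^3 + 3*v^2 - v + 2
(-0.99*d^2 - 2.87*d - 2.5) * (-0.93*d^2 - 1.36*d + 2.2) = 0.9207*d^4 + 4.0155*d^3 + 4.0502*d^2 - 2.914*d - 5.5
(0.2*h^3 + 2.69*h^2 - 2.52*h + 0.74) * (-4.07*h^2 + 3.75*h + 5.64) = -0.814*h^5 - 10.1983*h^4 + 21.4719*h^3 + 2.7098*h^2 - 11.4378*h + 4.1736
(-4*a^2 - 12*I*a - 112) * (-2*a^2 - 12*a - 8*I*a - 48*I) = 8*a^4 + 48*a^3 + 56*I*a^3 + 128*a^2 + 336*I*a^2 + 768*a + 896*I*a + 5376*I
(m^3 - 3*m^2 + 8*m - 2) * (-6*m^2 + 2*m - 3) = -6*m^5 + 20*m^4 - 57*m^3 + 37*m^2 - 28*m + 6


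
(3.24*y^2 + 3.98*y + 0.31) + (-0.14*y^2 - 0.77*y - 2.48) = 3.1*y^2 + 3.21*y - 2.17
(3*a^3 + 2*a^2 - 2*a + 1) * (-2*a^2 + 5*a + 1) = -6*a^5 + 11*a^4 + 17*a^3 - 10*a^2 + 3*a + 1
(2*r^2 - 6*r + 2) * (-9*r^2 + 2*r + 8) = -18*r^4 + 58*r^3 - 14*r^2 - 44*r + 16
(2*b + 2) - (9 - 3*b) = 5*b - 7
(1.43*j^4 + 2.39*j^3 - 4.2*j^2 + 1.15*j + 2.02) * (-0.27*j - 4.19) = -0.3861*j^5 - 6.637*j^4 - 8.8801*j^3 + 17.2875*j^2 - 5.3639*j - 8.4638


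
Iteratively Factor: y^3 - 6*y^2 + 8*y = (y)*(y^2 - 6*y + 8) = y*(y - 2)*(y - 4)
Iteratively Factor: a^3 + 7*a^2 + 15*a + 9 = (a + 1)*(a^2 + 6*a + 9) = (a + 1)*(a + 3)*(a + 3)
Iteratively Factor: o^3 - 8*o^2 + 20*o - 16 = (o - 2)*(o^2 - 6*o + 8) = (o - 2)^2*(o - 4)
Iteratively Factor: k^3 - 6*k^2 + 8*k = (k - 4)*(k^2 - 2*k) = (k - 4)*(k - 2)*(k)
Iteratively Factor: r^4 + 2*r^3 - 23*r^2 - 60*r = (r + 3)*(r^3 - r^2 - 20*r) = r*(r + 3)*(r^2 - r - 20) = r*(r - 5)*(r + 3)*(r + 4)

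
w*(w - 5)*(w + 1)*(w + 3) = w^4 - w^3 - 17*w^2 - 15*w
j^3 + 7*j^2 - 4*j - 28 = (j - 2)*(j + 2)*(j + 7)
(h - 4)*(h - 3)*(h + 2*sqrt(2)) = h^3 - 7*h^2 + 2*sqrt(2)*h^2 - 14*sqrt(2)*h + 12*h + 24*sqrt(2)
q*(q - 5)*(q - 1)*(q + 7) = q^4 + q^3 - 37*q^2 + 35*q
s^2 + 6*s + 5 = (s + 1)*(s + 5)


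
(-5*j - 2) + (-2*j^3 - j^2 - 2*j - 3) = -2*j^3 - j^2 - 7*j - 5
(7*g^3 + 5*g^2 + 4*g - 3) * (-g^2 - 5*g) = -7*g^5 - 40*g^4 - 29*g^3 - 17*g^2 + 15*g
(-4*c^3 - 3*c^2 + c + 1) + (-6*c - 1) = -4*c^3 - 3*c^2 - 5*c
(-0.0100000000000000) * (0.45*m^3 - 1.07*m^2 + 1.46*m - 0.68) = -0.0045*m^3 + 0.0107*m^2 - 0.0146*m + 0.0068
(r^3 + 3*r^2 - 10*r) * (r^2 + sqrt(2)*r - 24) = r^5 + sqrt(2)*r^4 + 3*r^4 - 34*r^3 + 3*sqrt(2)*r^3 - 72*r^2 - 10*sqrt(2)*r^2 + 240*r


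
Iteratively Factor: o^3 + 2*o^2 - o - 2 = (o - 1)*(o^2 + 3*o + 2) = (o - 1)*(o + 1)*(o + 2)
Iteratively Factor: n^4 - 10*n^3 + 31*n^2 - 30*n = (n - 3)*(n^3 - 7*n^2 + 10*n) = n*(n - 3)*(n^2 - 7*n + 10) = n*(n - 3)*(n - 2)*(n - 5)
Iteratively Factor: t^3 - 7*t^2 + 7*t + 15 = (t - 3)*(t^2 - 4*t - 5) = (t - 5)*(t - 3)*(t + 1)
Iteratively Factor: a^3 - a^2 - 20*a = (a + 4)*(a^2 - 5*a) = (a - 5)*(a + 4)*(a)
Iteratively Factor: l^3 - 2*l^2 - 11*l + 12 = (l - 4)*(l^2 + 2*l - 3) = (l - 4)*(l + 3)*(l - 1)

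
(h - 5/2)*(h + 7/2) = h^2 + h - 35/4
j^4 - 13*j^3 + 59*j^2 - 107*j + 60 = (j - 5)*(j - 4)*(j - 3)*(j - 1)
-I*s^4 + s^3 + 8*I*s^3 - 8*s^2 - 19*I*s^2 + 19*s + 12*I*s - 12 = (s - 4)*(s - 3)*(s + I)*(-I*s + I)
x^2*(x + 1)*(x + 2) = x^4 + 3*x^3 + 2*x^2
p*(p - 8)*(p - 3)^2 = p^4 - 14*p^3 + 57*p^2 - 72*p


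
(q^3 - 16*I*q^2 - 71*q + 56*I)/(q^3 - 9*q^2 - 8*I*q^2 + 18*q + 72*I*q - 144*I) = (q^2 - 8*I*q - 7)/(q^2 - 9*q + 18)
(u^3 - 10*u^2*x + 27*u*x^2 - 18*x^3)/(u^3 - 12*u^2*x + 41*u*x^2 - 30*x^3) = (-u + 3*x)/(-u + 5*x)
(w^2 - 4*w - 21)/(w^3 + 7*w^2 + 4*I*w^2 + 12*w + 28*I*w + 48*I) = (w - 7)/(w^2 + 4*w*(1 + I) + 16*I)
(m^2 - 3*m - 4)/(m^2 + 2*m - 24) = (m + 1)/(m + 6)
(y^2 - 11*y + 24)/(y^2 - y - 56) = (y - 3)/(y + 7)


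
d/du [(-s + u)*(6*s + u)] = 5*s + 2*u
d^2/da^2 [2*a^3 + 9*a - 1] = 12*a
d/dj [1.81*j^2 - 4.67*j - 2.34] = 3.62*j - 4.67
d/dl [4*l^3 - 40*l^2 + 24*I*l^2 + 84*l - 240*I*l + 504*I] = 12*l^2 + l*(-80 + 48*I) + 84 - 240*I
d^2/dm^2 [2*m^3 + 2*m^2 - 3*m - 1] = 12*m + 4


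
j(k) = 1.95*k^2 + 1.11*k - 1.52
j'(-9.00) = -33.99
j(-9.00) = 146.44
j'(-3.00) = -10.59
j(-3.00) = 12.70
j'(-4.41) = -16.09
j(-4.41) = 31.51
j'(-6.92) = -25.88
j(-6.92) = 84.18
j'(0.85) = 4.42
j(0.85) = 0.83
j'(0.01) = 1.15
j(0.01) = -1.51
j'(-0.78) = -1.93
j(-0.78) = -1.20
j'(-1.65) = -5.32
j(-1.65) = 1.96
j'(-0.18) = 0.41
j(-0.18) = -1.66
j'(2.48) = 10.78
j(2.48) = 13.23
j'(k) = 3.9*k + 1.11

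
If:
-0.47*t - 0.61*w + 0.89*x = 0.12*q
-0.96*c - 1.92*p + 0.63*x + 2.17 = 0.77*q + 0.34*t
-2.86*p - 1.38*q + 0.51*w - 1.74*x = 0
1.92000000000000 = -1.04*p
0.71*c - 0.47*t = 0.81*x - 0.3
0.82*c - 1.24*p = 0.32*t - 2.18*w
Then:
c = 3.98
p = -1.85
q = 1.53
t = 4.46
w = -1.89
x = 1.27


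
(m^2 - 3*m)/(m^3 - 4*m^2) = (m - 3)/(m*(m - 4))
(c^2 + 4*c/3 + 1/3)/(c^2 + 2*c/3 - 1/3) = (3*c + 1)/(3*c - 1)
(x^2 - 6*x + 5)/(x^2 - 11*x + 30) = (x - 1)/(x - 6)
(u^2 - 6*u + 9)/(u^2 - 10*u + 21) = (u - 3)/(u - 7)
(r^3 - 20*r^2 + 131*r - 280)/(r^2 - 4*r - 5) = (r^2 - 15*r + 56)/(r + 1)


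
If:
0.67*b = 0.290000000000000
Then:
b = 0.43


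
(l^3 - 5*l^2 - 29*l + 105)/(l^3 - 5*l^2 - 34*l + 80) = (l^2 - 10*l + 21)/(l^2 - 10*l + 16)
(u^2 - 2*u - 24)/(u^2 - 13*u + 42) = (u + 4)/(u - 7)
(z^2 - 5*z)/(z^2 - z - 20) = z/(z + 4)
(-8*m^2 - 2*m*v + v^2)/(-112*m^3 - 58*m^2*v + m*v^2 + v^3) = (-4*m + v)/(-56*m^2 - m*v + v^2)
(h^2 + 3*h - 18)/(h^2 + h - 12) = (h + 6)/(h + 4)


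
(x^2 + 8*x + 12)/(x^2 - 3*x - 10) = (x + 6)/(x - 5)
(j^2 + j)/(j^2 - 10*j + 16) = j*(j + 1)/(j^2 - 10*j + 16)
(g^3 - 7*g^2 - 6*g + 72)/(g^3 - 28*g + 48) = (g^2 - 3*g - 18)/(g^2 + 4*g - 12)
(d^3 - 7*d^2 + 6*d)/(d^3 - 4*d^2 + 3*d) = (d - 6)/(d - 3)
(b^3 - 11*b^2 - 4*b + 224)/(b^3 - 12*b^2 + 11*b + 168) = (b + 4)/(b + 3)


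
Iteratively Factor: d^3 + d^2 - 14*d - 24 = (d - 4)*(d^2 + 5*d + 6) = (d - 4)*(d + 2)*(d + 3)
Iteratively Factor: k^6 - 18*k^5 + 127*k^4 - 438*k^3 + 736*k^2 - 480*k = (k - 4)*(k^5 - 14*k^4 + 71*k^3 - 154*k^2 + 120*k) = (k - 4)^2*(k^4 - 10*k^3 + 31*k^2 - 30*k) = (k - 4)^2*(k - 3)*(k^3 - 7*k^2 + 10*k) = (k - 5)*(k - 4)^2*(k - 3)*(k^2 - 2*k) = (k - 5)*(k - 4)^2*(k - 3)*(k - 2)*(k)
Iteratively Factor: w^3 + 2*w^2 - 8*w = (w + 4)*(w^2 - 2*w) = w*(w + 4)*(w - 2)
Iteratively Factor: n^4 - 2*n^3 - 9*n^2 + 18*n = (n)*(n^3 - 2*n^2 - 9*n + 18) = n*(n - 2)*(n^2 - 9) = n*(n - 2)*(n + 3)*(n - 3)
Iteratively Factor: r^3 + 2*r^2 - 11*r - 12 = (r - 3)*(r^2 + 5*r + 4) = (r - 3)*(r + 1)*(r + 4)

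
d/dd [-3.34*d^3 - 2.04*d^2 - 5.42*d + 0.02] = -10.02*d^2 - 4.08*d - 5.42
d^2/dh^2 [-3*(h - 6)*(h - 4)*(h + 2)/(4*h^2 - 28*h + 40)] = 3*(13*h^3 - 174*h^2 + 828*h - 1352)/(2*(h^6 - 21*h^5 + 177*h^4 - 763*h^3 + 1770*h^2 - 2100*h + 1000))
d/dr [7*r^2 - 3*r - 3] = 14*r - 3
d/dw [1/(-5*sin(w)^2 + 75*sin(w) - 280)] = (2*sin(w) - 15)*cos(w)/(5*(sin(w)^2 - 15*sin(w) + 56)^2)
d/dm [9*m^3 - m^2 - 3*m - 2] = 27*m^2 - 2*m - 3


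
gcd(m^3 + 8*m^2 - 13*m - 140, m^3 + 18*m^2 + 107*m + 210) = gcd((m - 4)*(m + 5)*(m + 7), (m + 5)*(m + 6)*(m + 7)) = m^2 + 12*m + 35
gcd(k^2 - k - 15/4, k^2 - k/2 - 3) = k + 3/2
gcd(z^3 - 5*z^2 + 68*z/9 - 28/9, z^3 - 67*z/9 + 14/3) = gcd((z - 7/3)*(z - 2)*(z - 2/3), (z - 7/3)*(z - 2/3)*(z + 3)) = z^2 - 3*z + 14/9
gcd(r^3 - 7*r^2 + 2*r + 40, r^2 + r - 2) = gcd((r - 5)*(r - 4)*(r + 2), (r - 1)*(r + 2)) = r + 2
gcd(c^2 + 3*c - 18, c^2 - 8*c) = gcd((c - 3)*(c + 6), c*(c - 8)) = 1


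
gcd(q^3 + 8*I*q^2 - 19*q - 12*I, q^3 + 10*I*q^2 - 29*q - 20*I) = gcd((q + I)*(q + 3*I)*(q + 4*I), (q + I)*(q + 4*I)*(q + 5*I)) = q^2 + 5*I*q - 4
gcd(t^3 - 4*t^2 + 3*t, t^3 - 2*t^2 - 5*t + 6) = t^2 - 4*t + 3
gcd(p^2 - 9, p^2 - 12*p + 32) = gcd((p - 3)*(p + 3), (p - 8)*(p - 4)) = 1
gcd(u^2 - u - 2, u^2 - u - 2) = u^2 - u - 2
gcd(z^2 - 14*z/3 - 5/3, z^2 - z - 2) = 1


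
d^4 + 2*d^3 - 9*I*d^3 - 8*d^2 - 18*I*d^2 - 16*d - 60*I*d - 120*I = (d + 2)*(d - 6*I)*(d - 5*I)*(d + 2*I)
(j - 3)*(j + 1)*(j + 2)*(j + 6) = j^4 + 6*j^3 - 7*j^2 - 48*j - 36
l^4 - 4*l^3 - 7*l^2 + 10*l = l*(l - 5)*(l - 1)*(l + 2)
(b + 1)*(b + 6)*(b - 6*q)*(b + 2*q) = b^4 - 4*b^3*q + 7*b^3 - 12*b^2*q^2 - 28*b^2*q + 6*b^2 - 84*b*q^2 - 24*b*q - 72*q^2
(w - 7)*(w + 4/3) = w^2 - 17*w/3 - 28/3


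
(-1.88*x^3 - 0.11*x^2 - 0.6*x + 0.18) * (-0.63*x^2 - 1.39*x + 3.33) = 1.1844*x^5 + 2.6825*x^4 - 5.7295*x^3 + 0.3543*x^2 - 2.2482*x + 0.5994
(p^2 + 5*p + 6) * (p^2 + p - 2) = p^4 + 6*p^3 + 9*p^2 - 4*p - 12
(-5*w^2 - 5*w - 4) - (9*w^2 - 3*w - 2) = -14*w^2 - 2*w - 2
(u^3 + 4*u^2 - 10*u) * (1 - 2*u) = -2*u^4 - 7*u^3 + 24*u^2 - 10*u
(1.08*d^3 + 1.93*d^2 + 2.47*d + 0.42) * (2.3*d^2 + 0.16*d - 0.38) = 2.484*d^5 + 4.6118*d^4 + 5.5794*d^3 + 0.6278*d^2 - 0.8714*d - 0.1596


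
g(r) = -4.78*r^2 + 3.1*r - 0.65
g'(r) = 3.1 - 9.56*r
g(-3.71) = -77.94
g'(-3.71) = 38.57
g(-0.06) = -0.85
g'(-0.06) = 3.67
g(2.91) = -32.11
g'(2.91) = -24.72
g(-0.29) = -1.95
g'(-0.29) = 5.87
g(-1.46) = -15.37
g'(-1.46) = 17.06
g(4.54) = -85.10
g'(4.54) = -40.30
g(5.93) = -150.36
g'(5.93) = -53.59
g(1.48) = -6.53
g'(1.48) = -11.05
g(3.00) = -34.37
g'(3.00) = -25.58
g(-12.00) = -726.17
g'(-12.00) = 117.82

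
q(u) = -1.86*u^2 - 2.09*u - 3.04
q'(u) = -3.72*u - 2.09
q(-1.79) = -5.26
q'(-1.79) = 4.57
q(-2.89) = -12.53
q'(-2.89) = 8.66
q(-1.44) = -3.89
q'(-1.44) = 3.27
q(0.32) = -3.90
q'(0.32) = -3.28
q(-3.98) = -24.18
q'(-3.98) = 12.72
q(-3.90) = -23.18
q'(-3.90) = 12.42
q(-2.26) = -7.82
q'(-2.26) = 6.32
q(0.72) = -5.51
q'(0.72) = -4.77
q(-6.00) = -57.46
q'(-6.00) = 20.23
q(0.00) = -3.04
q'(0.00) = -2.09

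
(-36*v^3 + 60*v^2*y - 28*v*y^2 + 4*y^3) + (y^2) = -36*v^3 + 60*v^2*y - 28*v*y^2 + 4*y^3 + y^2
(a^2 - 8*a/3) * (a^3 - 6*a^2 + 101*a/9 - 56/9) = a^5 - 26*a^4/3 + 245*a^3/9 - 976*a^2/27 + 448*a/27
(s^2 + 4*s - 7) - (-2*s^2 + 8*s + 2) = 3*s^2 - 4*s - 9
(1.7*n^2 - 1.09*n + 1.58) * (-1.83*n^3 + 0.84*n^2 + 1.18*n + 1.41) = -3.111*n^5 + 3.4227*n^4 - 1.801*n^3 + 2.438*n^2 + 0.3275*n + 2.2278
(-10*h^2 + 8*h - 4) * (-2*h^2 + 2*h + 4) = 20*h^4 - 36*h^3 - 16*h^2 + 24*h - 16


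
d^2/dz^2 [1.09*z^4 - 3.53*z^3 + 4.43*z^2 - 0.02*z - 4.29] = 13.08*z^2 - 21.18*z + 8.86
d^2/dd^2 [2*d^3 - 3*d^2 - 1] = 12*d - 6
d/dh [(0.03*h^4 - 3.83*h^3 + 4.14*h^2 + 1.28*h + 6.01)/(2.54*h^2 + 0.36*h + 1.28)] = (0.1524*h^5 - 9.6958*h^4 - 2.604*h^3 - 16.468*h^2 - 19.9324*h - 0.5252)/(6.4516*h^4 + 1.8288*h^3 + 6.632*h^2 + 0.9216*h + 1.6384)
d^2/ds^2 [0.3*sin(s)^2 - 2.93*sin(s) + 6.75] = 2.93*sin(s) + 0.6*cos(2*s)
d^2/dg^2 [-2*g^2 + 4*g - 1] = -4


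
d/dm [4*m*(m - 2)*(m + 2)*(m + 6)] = 16*m^3 + 72*m^2 - 32*m - 96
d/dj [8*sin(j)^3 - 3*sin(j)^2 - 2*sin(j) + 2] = 2*(12*sin(j)^2 - 3*sin(j) - 1)*cos(j)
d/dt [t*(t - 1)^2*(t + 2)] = 4*t^3 - 6*t + 2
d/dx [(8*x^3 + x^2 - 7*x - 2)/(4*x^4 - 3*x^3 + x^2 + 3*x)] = (-32*x^6 - 8*x^5 + 95*x^4 + 38*x^3 - 8*x^2 + 4*x + 6)/(x^2*(16*x^6 - 24*x^5 + 17*x^4 + 18*x^3 - 17*x^2 + 6*x + 9))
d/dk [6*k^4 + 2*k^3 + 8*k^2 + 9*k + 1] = 24*k^3 + 6*k^2 + 16*k + 9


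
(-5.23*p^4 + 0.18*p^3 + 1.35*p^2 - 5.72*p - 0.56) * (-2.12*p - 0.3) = 11.0876*p^5 + 1.1874*p^4 - 2.916*p^3 + 11.7214*p^2 + 2.9032*p + 0.168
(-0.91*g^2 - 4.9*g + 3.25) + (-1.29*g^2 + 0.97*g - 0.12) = -2.2*g^2 - 3.93*g + 3.13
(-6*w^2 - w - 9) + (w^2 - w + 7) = -5*w^2 - 2*w - 2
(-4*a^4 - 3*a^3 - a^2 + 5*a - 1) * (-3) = 12*a^4 + 9*a^3 + 3*a^2 - 15*a + 3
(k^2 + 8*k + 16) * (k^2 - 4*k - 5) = k^4 + 4*k^3 - 21*k^2 - 104*k - 80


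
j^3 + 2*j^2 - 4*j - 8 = (j - 2)*(j + 2)^2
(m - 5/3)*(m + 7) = m^2 + 16*m/3 - 35/3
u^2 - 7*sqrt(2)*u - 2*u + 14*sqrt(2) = (u - 2)*(u - 7*sqrt(2))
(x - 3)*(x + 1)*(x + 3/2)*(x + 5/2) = x^4 + 2*x^3 - 29*x^2/4 - 39*x/2 - 45/4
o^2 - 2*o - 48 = (o - 8)*(o + 6)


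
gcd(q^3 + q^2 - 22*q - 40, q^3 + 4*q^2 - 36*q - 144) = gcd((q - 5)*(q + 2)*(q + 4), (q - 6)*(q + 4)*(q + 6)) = q + 4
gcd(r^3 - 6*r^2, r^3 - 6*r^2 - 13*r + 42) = 1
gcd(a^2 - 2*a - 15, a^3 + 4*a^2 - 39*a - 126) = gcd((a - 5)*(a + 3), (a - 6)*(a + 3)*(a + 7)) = a + 3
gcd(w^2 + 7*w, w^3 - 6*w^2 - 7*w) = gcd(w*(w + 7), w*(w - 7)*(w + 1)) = w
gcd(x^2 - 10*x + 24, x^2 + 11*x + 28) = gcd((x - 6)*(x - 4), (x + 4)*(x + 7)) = 1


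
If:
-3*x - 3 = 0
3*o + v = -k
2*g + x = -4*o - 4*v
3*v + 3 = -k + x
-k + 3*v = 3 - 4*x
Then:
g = -23/6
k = -11/2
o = 5/3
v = 1/2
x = -1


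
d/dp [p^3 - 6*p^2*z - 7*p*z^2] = 3*p^2 - 12*p*z - 7*z^2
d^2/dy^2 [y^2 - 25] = 2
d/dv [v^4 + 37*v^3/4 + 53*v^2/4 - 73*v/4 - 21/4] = 4*v^3 + 111*v^2/4 + 53*v/2 - 73/4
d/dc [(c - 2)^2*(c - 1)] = (c - 2)*(3*c - 4)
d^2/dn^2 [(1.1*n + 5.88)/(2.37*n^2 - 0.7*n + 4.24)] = ((1.1*n + 5.88)*(4.74*n - 0.7)*(9.48*n - 1.4) - (15.642*n + 26.3312)*(2.37*n^2 - 0.7*n + 4.24))/(2.37*n^2 - 0.7*n + 4.24)^3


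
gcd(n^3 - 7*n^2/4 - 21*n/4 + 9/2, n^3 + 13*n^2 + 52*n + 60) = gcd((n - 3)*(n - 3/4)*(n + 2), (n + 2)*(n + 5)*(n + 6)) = n + 2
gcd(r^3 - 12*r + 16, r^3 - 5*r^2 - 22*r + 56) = r^2 + 2*r - 8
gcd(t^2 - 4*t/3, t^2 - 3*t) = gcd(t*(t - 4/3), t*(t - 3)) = t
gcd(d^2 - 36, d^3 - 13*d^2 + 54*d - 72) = d - 6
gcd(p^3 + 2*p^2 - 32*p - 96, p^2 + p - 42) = p - 6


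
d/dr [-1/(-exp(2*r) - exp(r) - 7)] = (-2*exp(r) - 1)*exp(r)/(exp(2*r) + exp(r) + 7)^2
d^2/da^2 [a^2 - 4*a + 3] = 2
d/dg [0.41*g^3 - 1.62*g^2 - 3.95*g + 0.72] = 1.23*g^2 - 3.24*g - 3.95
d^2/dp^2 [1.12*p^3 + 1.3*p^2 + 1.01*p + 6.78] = 6.72*p + 2.6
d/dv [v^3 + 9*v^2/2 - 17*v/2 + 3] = 3*v^2 + 9*v - 17/2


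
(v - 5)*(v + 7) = v^2 + 2*v - 35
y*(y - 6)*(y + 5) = y^3 - y^2 - 30*y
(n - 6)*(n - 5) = n^2 - 11*n + 30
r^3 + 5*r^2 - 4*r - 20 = (r - 2)*(r + 2)*(r + 5)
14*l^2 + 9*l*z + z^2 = (2*l + z)*(7*l + z)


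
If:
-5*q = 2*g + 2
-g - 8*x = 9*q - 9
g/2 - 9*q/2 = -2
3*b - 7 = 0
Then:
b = 7/3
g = -38/23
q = 6/23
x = 191/184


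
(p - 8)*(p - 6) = p^2 - 14*p + 48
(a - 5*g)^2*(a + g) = a^3 - 9*a^2*g + 15*a*g^2 + 25*g^3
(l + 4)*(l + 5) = l^2 + 9*l + 20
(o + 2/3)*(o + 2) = o^2 + 8*o/3 + 4/3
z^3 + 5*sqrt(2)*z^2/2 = z^2*(z + 5*sqrt(2)/2)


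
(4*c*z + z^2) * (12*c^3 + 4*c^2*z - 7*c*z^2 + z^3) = 48*c^4*z + 28*c^3*z^2 - 24*c^2*z^3 - 3*c*z^4 + z^5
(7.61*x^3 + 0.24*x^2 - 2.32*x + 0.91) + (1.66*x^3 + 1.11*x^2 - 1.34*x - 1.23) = 9.27*x^3 + 1.35*x^2 - 3.66*x - 0.32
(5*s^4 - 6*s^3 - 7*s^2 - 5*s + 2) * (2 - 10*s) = -50*s^5 + 70*s^4 + 58*s^3 + 36*s^2 - 30*s + 4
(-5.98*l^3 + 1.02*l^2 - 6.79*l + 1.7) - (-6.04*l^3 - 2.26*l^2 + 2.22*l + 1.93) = 0.0599999999999996*l^3 + 3.28*l^2 - 9.01*l - 0.23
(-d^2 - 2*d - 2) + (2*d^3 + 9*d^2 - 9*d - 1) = 2*d^3 + 8*d^2 - 11*d - 3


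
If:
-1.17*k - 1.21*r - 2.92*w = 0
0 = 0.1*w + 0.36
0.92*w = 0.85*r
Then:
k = 13.01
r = -3.90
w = -3.60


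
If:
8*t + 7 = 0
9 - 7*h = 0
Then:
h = 9/7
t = -7/8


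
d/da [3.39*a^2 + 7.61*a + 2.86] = 6.78*a + 7.61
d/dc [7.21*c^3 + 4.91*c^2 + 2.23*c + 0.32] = 21.63*c^2 + 9.82*c + 2.23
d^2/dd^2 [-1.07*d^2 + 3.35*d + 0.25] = -2.14000000000000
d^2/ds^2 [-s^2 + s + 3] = -2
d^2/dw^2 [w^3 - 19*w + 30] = 6*w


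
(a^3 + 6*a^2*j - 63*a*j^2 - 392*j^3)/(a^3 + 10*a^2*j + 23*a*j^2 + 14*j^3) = (a^2 - a*j - 56*j^2)/(a^2 + 3*a*j + 2*j^2)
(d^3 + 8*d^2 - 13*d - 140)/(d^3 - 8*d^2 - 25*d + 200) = (d^2 + 3*d - 28)/(d^2 - 13*d + 40)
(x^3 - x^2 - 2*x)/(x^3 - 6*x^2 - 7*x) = (x - 2)/(x - 7)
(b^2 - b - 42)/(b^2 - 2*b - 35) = (b + 6)/(b + 5)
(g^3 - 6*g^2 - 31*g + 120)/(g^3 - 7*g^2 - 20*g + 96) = (g + 5)/(g + 4)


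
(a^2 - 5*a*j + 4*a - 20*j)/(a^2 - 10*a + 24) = (a^2 - 5*a*j + 4*a - 20*j)/(a^2 - 10*a + 24)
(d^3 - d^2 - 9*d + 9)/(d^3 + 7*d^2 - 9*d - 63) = (d - 1)/(d + 7)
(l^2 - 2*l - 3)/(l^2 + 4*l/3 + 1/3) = 3*(l - 3)/(3*l + 1)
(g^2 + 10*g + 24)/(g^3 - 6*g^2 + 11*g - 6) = (g^2 + 10*g + 24)/(g^3 - 6*g^2 + 11*g - 6)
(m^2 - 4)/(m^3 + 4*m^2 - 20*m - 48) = (m - 2)/(m^2 + 2*m - 24)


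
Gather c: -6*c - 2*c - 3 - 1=-8*c - 4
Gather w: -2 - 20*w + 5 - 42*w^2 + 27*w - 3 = -42*w^2 + 7*w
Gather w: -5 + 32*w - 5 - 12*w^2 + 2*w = -12*w^2 + 34*w - 10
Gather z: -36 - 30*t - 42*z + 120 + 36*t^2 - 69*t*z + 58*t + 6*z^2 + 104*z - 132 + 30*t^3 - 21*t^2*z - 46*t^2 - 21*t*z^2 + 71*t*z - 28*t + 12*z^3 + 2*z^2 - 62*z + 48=30*t^3 - 10*t^2 + 12*z^3 + z^2*(8 - 21*t) + z*(-21*t^2 + 2*t)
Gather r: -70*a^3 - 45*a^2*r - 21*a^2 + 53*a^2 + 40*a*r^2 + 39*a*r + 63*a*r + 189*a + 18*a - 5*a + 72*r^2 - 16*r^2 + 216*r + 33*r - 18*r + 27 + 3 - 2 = -70*a^3 + 32*a^2 + 202*a + r^2*(40*a + 56) + r*(-45*a^2 + 102*a + 231) + 28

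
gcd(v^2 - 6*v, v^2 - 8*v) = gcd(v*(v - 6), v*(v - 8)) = v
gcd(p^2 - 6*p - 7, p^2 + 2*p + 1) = p + 1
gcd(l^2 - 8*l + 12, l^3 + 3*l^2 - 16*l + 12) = l - 2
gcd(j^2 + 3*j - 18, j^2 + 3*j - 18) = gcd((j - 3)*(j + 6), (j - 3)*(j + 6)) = j^2 + 3*j - 18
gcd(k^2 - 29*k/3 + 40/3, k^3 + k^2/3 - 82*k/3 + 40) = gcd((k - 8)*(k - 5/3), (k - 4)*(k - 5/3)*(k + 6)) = k - 5/3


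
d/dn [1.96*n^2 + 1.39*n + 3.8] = 3.92*n + 1.39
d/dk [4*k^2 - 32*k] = 8*k - 32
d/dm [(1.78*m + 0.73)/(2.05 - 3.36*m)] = (20.502048*m - 12.50869)/(3.36*m - 2.05)^3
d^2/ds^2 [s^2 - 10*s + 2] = 2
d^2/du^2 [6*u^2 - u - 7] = 12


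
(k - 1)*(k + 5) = k^2 + 4*k - 5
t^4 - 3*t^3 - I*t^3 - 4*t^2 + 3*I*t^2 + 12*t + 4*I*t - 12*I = (t - 3)*(t - 2)*(t + 2)*(t - I)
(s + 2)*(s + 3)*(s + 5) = s^3 + 10*s^2 + 31*s + 30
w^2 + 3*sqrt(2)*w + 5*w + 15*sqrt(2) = (w + 5)*(w + 3*sqrt(2))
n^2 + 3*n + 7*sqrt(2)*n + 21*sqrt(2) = (n + 3)*(n + 7*sqrt(2))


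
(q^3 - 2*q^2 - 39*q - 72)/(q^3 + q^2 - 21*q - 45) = (q - 8)/(q - 5)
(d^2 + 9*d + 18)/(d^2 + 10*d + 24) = (d + 3)/(d + 4)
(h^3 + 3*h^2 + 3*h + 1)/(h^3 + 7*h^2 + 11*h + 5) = (h + 1)/(h + 5)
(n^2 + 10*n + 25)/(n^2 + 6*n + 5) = (n + 5)/(n + 1)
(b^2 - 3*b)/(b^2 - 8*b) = (b - 3)/(b - 8)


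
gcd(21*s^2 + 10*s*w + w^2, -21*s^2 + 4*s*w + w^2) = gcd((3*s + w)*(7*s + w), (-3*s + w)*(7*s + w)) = 7*s + w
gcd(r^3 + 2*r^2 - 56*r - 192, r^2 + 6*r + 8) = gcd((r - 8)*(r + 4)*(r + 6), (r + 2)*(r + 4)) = r + 4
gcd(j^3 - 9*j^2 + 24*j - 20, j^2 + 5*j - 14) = j - 2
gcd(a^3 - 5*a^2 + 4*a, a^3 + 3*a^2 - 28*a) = a^2 - 4*a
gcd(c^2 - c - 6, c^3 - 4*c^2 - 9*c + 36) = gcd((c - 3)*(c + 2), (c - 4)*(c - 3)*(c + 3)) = c - 3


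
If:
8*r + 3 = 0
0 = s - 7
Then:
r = -3/8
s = 7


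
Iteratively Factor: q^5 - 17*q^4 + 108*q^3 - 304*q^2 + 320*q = (q)*(q^4 - 17*q^3 + 108*q^2 - 304*q + 320) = q*(q - 4)*(q^3 - 13*q^2 + 56*q - 80) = q*(q - 5)*(q - 4)*(q^2 - 8*q + 16) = q*(q - 5)*(q - 4)^2*(q - 4)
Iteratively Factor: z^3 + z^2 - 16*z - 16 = (z - 4)*(z^2 + 5*z + 4) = (z - 4)*(z + 4)*(z + 1)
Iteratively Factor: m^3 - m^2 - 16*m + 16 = (m - 4)*(m^2 + 3*m - 4) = (m - 4)*(m + 4)*(m - 1)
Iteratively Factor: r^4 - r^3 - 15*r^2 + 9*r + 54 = (r + 3)*(r^3 - 4*r^2 - 3*r + 18) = (r - 3)*(r + 3)*(r^2 - r - 6) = (r - 3)*(r + 2)*(r + 3)*(r - 3)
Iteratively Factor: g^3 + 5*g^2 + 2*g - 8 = (g + 2)*(g^2 + 3*g - 4) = (g - 1)*(g + 2)*(g + 4)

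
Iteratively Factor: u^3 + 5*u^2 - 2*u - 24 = (u + 4)*(u^2 + u - 6) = (u + 3)*(u + 4)*(u - 2)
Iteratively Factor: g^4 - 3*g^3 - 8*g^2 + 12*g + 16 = (g + 1)*(g^3 - 4*g^2 - 4*g + 16) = (g - 4)*(g + 1)*(g^2 - 4) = (g - 4)*(g - 2)*(g + 1)*(g + 2)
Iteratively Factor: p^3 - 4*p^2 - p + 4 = (p + 1)*(p^2 - 5*p + 4) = (p - 1)*(p + 1)*(p - 4)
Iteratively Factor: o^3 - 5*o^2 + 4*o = (o)*(o^2 - 5*o + 4) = o*(o - 4)*(o - 1)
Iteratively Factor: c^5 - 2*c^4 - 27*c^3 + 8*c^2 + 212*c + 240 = (c - 5)*(c^4 + 3*c^3 - 12*c^2 - 52*c - 48) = (c - 5)*(c - 4)*(c^3 + 7*c^2 + 16*c + 12) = (c - 5)*(c - 4)*(c + 2)*(c^2 + 5*c + 6) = (c - 5)*(c - 4)*(c + 2)*(c + 3)*(c + 2)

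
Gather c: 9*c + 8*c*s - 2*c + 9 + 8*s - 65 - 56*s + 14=c*(8*s + 7) - 48*s - 42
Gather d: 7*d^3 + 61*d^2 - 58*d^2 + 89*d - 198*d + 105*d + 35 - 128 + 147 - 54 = 7*d^3 + 3*d^2 - 4*d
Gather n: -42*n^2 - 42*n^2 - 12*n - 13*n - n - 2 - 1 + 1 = -84*n^2 - 26*n - 2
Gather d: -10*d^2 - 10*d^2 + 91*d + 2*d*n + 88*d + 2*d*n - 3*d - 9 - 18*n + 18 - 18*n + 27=-20*d^2 + d*(4*n + 176) - 36*n + 36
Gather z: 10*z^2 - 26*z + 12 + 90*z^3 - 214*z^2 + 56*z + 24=90*z^3 - 204*z^2 + 30*z + 36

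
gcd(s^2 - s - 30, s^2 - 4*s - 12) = s - 6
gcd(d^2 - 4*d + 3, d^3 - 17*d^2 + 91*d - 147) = d - 3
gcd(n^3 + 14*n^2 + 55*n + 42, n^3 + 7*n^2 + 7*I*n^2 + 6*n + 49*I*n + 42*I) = n^2 + 7*n + 6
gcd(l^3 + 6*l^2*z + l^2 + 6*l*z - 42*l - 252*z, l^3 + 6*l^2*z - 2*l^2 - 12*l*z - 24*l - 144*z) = l^2 + 6*l*z - 6*l - 36*z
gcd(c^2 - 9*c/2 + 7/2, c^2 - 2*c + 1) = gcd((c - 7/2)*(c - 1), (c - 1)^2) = c - 1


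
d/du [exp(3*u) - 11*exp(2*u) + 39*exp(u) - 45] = (3*exp(2*u) - 22*exp(u) + 39)*exp(u)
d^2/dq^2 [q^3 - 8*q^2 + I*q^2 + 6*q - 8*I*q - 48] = 6*q - 16 + 2*I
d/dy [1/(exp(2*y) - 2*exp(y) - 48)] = 2*(1 - exp(y))*exp(y)/(-exp(2*y) + 2*exp(y) + 48)^2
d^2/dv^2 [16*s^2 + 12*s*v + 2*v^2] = 4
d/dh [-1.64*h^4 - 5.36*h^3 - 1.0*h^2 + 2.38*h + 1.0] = -6.56*h^3 - 16.08*h^2 - 2.0*h + 2.38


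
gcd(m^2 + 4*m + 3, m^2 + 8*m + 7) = m + 1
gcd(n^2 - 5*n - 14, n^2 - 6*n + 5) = 1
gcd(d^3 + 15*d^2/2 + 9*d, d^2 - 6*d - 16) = 1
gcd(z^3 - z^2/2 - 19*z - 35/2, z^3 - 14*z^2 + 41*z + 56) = z + 1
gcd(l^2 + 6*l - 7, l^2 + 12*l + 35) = l + 7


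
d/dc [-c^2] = -2*c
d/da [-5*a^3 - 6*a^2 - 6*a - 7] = -15*a^2 - 12*a - 6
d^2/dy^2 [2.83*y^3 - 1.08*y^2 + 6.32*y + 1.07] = 16.98*y - 2.16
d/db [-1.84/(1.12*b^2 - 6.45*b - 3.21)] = (4.1216*b - 11.868)/(-1.12*b^2 + 6.45*b + 3.21)^2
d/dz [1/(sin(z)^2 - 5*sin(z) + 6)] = (5 - 2*sin(z))*cos(z)/(sin(z)^2 - 5*sin(z) + 6)^2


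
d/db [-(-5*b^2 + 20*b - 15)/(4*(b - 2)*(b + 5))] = 5*(7*b^2 - 26*b + 31)/(4*(b^4 + 6*b^3 - 11*b^2 - 60*b + 100))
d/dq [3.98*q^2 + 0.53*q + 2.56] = 7.96*q + 0.53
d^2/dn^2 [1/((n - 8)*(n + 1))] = 2*((n - 8)^2 + (n - 8)*(n + 1) + (n + 1)^2)/((n - 8)^3*(n + 1)^3)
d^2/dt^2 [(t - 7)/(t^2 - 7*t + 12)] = 2*((14 - 3*t)*(t^2 - 7*t + 12) + (t - 7)*(2*t - 7)^2)/(t^2 - 7*t + 12)^3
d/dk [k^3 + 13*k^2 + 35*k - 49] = 3*k^2 + 26*k + 35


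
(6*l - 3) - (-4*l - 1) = 10*l - 2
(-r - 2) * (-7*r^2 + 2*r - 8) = 7*r^3 + 12*r^2 + 4*r + 16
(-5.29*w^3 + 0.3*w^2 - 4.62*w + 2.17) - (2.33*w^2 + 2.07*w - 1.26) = -5.29*w^3 - 2.03*w^2 - 6.69*w + 3.43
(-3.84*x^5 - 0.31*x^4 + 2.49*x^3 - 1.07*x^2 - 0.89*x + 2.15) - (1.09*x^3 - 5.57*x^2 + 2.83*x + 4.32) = -3.84*x^5 - 0.31*x^4 + 1.4*x^3 + 4.5*x^2 - 3.72*x - 2.17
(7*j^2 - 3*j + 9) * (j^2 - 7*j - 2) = 7*j^4 - 52*j^3 + 16*j^2 - 57*j - 18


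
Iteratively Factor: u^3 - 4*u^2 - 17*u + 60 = (u - 5)*(u^2 + u - 12) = (u - 5)*(u + 4)*(u - 3)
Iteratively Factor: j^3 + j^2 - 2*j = (j + 2)*(j^2 - j) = (j - 1)*(j + 2)*(j)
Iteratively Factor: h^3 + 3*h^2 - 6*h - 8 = (h + 1)*(h^2 + 2*h - 8) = (h - 2)*(h + 1)*(h + 4)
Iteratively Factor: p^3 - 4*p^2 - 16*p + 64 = (p - 4)*(p^2 - 16) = (p - 4)*(p + 4)*(p - 4)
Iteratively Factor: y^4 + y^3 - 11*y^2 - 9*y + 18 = (y - 1)*(y^3 + 2*y^2 - 9*y - 18) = (y - 3)*(y - 1)*(y^2 + 5*y + 6) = (y - 3)*(y - 1)*(y + 3)*(y + 2)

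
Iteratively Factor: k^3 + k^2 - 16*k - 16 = (k + 4)*(k^2 - 3*k - 4) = (k + 1)*(k + 4)*(k - 4)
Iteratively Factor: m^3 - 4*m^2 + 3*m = (m - 3)*(m^2 - m) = (m - 3)*(m - 1)*(m)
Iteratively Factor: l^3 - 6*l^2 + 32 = (l - 4)*(l^2 - 2*l - 8) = (l - 4)*(l + 2)*(l - 4)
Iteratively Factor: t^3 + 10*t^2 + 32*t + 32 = (t + 4)*(t^2 + 6*t + 8) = (t + 4)^2*(t + 2)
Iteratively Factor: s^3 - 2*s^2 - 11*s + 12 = (s - 4)*(s^2 + 2*s - 3) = (s - 4)*(s + 3)*(s - 1)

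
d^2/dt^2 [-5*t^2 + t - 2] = -10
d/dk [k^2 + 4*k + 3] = 2*k + 4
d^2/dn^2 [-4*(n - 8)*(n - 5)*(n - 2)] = 120 - 24*n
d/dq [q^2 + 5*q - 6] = 2*q + 5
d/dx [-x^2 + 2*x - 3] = 2 - 2*x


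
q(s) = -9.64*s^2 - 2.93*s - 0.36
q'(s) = -19.28*s - 2.93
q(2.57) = -71.56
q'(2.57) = -52.48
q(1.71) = -33.56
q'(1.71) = -35.90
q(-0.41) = -0.78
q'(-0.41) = 4.97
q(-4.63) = -193.45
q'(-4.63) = 86.34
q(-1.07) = -8.26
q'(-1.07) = 17.70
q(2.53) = -69.48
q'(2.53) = -51.71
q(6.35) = -407.67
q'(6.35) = -125.36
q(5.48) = -305.91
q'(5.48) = -108.58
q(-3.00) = -78.33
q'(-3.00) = 54.91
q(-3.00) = -78.33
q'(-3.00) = 54.91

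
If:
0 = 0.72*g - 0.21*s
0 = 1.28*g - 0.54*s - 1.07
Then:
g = -1.87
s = -6.42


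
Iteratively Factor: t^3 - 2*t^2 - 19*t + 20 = (t + 4)*(t^2 - 6*t + 5) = (t - 1)*(t + 4)*(t - 5)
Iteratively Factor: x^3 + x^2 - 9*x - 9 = (x + 3)*(x^2 - 2*x - 3) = (x - 3)*(x + 3)*(x + 1)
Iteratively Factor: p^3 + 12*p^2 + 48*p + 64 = (p + 4)*(p^2 + 8*p + 16) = (p + 4)^2*(p + 4)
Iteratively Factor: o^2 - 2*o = (o - 2)*(o)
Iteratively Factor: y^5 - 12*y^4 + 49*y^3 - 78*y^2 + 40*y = (y - 1)*(y^4 - 11*y^3 + 38*y^2 - 40*y) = y*(y - 1)*(y^3 - 11*y^2 + 38*y - 40) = y*(y - 2)*(y - 1)*(y^2 - 9*y + 20) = y*(y - 5)*(y - 2)*(y - 1)*(y - 4)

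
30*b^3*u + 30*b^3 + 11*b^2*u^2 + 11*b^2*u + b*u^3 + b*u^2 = (5*b + u)*(6*b + u)*(b*u + b)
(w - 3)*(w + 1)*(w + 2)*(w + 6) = w^4 + 6*w^3 - 7*w^2 - 48*w - 36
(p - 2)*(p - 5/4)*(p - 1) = p^3 - 17*p^2/4 + 23*p/4 - 5/2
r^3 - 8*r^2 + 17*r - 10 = (r - 5)*(r - 2)*(r - 1)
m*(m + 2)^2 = m^3 + 4*m^2 + 4*m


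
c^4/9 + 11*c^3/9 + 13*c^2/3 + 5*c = c*(c/3 + 1)^2*(c + 5)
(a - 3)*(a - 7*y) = a^2 - 7*a*y - 3*a + 21*y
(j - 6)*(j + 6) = j^2 - 36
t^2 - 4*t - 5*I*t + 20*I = (t - 4)*(t - 5*I)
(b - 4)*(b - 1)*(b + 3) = b^3 - 2*b^2 - 11*b + 12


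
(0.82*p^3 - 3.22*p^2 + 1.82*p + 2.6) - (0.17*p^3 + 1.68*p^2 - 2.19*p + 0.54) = 0.65*p^3 - 4.9*p^2 + 4.01*p + 2.06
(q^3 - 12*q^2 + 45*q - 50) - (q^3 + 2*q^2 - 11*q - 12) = -14*q^2 + 56*q - 38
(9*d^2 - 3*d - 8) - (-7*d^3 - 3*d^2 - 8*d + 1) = 7*d^3 + 12*d^2 + 5*d - 9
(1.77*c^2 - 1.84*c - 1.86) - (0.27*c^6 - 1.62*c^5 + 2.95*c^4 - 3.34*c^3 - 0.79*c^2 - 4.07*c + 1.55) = -0.27*c^6 + 1.62*c^5 - 2.95*c^4 + 3.34*c^3 + 2.56*c^2 + 2.23*c - 3.41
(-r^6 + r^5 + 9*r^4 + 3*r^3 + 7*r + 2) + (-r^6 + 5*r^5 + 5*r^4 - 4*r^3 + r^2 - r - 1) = -2*r^6 + 6*r^5 + 14*r^4 - r^3 + r^2 + 6*r + 1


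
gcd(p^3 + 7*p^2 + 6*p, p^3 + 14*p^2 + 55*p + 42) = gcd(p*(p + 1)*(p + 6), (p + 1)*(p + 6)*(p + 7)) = p^2 + 7*p + 6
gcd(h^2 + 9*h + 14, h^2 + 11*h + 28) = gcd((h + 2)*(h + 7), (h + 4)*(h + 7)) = h + 7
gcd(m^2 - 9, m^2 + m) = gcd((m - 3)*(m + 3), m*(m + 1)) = 1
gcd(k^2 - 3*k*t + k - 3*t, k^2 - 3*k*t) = -k + 3*t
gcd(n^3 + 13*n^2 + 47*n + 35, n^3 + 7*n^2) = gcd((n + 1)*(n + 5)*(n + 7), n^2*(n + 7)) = n + 7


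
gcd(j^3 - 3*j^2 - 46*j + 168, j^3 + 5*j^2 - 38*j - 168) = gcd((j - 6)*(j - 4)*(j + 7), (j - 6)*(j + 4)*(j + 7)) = j^2 + j - 42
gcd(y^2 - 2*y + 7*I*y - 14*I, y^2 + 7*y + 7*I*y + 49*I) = y + 7*I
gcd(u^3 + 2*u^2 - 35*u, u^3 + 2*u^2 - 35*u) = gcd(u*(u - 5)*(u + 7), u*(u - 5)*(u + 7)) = u^3 + 2*u^2 - 35*u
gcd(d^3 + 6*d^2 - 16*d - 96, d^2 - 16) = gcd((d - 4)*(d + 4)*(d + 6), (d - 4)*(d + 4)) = d^2 - 16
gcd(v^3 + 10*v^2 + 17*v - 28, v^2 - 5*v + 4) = v - 1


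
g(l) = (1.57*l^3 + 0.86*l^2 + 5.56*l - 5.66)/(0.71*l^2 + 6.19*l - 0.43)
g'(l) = (-1.42*l - 6.19)*(1.57*l^3 + 0.86*l^2 + 5.56*l - 5.66)/(0.71*l^2 + 6.19*l - 0.43)^2 + (4.71*l^2 + 1.72*l + 5.56)/(0.71*l^2 + 6.19*l - 0.43) = (1.1147*l^4 + 19.4366*l^3 - 0.649499999999998*l^2 + 7.2976*l + 32.6446)/(0.5041*l^4 + 8.7898*l^3 + 37.7055*l^2 - 5.3234*l + 0.1849)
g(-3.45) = 5.93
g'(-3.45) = -3.60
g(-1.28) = 2.04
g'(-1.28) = -0.30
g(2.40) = 1.85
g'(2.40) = 1.03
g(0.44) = -1.20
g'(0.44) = 6.33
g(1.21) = 0.63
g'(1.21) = 1.18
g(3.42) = 2.97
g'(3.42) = 1.16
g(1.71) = 1.16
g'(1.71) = 1.00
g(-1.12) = 2.01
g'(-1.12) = -0.05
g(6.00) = 6.39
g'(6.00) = 1.47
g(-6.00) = 28.91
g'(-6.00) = -19.33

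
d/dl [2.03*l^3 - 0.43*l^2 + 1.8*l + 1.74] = 6.09*l^2 - 0.86*l + 1.8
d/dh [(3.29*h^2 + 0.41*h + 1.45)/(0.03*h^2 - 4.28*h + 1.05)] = (-14.0935*h^2 + 6.822*h + 6.6365)/(0.0009*h^4 - 0.2568*h^3 + 18.3814*h^2 - 8.988*h + 1.1025)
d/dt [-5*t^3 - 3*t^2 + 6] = 3*t*(-5*t - 2)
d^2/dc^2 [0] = 0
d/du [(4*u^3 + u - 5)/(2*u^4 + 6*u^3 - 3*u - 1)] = ((12*u^2 + 1)*(2*u^4 + 6*u^3 - 3*u - 1) - (4*u^3 + u - 5)*(8*u^3 + 18*u^2 - 3))/(2*u^4 + 6*u^3 - 3*u - 1)^2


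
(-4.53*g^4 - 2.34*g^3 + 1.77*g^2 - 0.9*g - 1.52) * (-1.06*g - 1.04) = 4.8018*g^5 + 7.1916*g^4 + 0.5574*g^3 - 0.8868*g^2 + 2.5472*g + 1.5808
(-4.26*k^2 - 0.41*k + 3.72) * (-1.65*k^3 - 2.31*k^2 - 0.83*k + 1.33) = 7.029*k^5 + 10.5171*k^4 - 1.6551*k^3 - 13.9187*k^2 - 3.6329*k + 4.9476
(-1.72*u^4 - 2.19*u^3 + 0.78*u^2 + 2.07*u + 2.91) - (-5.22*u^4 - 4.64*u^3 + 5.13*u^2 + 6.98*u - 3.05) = 3.5*u^4 + 2.45*u^3 - 4.35*u^2 - 4.91*u + 5.96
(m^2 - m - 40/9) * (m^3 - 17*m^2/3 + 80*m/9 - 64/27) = m^5 - 20*m^4/3 + 91*m^3/9 + 376*m^2/27 - 3008*m/81 + 2560/243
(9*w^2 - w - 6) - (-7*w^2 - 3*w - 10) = 16*w^2 + 2*w + 4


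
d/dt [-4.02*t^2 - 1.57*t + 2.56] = -8.04*t - 1.57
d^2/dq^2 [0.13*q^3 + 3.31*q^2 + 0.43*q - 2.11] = 0.78*q + 6.62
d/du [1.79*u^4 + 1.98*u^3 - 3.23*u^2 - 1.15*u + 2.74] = 7.16*u^3 + 5.94*u^2 - 6.46*u - 1.15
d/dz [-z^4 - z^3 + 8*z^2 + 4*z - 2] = -4*z^3 - 3*z^2 + 16*z + 4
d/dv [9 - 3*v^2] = -6*v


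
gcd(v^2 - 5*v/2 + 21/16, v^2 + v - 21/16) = v - 3/4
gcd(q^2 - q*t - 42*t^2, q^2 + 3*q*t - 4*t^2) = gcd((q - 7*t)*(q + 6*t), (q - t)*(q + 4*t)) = 1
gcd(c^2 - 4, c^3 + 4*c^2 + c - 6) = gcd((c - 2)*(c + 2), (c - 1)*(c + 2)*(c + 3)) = c + 2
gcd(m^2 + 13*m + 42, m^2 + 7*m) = m + 7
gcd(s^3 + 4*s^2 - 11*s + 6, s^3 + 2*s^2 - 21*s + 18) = s^2 + 5*s - 6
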